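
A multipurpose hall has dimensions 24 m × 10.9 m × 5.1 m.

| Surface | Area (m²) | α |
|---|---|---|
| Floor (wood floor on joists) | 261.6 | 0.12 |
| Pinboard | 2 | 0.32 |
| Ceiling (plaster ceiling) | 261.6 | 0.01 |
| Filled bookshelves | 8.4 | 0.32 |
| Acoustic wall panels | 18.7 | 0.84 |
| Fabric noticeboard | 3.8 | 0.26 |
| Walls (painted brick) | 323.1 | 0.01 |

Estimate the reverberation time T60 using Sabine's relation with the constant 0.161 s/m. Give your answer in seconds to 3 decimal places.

3.751 sec

Total absorption A = 261.6×0.12 + 2×0.32 + 261.6×0.01 + 8.4×0.32 + 18.7×0.84 + 3.8×0.26 + 323.1×0.01
  = 31.392 + 0.640 + 2.616 + 2.688 + 15.708 + 0.988 + 3.231 = 57.263 m² sabins.
V = 24·10.9·5.1 = 1334.16 m³.
Sabine: RT60 = 0.161 × 1334.16 / 57.263 = 3.751 s.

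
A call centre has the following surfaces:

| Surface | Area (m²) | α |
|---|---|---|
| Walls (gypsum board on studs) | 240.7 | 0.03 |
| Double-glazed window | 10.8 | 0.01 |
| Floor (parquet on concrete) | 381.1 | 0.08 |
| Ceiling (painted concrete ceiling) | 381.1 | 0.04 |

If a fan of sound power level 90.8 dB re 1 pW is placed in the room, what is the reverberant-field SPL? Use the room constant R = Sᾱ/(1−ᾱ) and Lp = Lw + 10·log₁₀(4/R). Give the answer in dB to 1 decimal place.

Σ(Sᵢαᵢ) = 240.7×0.03 + 10.8×0.01 + 381.1×0.08 + 381.1×0.04 = 53.061; total area S = 1013.7 m².
ᾱ = 0.0523, so room constant R = A/(1−ᾱ) = 55.989 m².
Lp = Lw + 10 log₁₀(4/R) = 90.8 -11.46 = 79.3 dB.

79.3 dB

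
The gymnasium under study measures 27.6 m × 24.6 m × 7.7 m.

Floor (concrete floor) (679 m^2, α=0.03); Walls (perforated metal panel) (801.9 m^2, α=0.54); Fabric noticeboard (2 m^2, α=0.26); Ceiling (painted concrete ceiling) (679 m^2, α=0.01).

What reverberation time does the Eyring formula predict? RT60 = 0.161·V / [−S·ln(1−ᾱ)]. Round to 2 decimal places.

Total surface area S = 679 + 801.9 + 2 + 679 = 2161.9 m^2.
Σ(Sᵢαᵢ) = 679×0.03 + 801.9×0.54 + 2×0.26 + 679×0.01 = 460.706.
ᾱ = 460.706 / 2161.9 = 0.2131.
Eyring denominator: −S ln(1−ᾱ) = 518.108.
V = 27.6 × 24.6 × 7.7 = 5227.992 m³.
RT60 = 0.161 × 5227.992 / 518.108 = 1.62 s.

1.62 sec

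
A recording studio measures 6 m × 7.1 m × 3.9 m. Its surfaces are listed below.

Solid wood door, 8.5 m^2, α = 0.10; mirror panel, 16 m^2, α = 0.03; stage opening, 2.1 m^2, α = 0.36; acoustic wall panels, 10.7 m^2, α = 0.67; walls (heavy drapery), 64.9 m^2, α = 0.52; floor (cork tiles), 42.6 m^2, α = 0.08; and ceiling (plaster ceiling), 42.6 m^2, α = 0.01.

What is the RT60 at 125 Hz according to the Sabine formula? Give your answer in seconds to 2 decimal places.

A = Σ Sᵢαᵢ = 8.5*0.10 + 16*0.03 + 2.1*0.36 + 10.7*0.67 + 64.9*0.52 + 42.6*0.08 + 42.6*0.01 = 46.837 sabins.
Volume V = 6 × 7.1 × 3.9 = 166.14 m³.
T = 0.161 V/A = 0.161·166.14/46.837 = 0.57 s.

0.57 s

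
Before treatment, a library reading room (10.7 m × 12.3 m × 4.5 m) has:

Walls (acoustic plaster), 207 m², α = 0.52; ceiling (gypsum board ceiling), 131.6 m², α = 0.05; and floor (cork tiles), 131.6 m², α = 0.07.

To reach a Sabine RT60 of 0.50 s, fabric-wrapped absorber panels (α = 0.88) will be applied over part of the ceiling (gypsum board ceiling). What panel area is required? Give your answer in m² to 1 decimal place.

81.0

Total absorption A₁ = 207·0.52 + 131.6·0.05 + 131.6·0.07
  = 107.640 + 6.580 + 9.212 = 123.432 m² sabins.
V = 592.245 m³. Target absorption A₂ = 0.161 × 592.245 / 0.50 = 190.703 sabins.
ΔA needed = 190.703 − 123.432 = 67.271 sabins.
Each m² of panel replacing the ceiling (gypsum board ceiling) adds (0.88 − 0.05) = 0.83 sabins.
Panel area = 67.271 / 0.83 = 81.0 m².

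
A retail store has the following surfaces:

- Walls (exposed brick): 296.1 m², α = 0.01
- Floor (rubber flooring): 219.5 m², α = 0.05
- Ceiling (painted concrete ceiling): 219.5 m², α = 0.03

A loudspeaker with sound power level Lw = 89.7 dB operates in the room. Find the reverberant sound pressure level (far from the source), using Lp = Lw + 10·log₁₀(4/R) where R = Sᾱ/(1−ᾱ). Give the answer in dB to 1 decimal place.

Σ(Sᵢαᵢ) = 296.1·0.01 + 219.5·0.05 + 219.5·0.03 = 20.521; total area S = 735.1 m².
ᾱ = 20.521/735.1 = 0.0279; R = Sᾱ/(1−ᾱ) = 20.521/(1−0.0279) = 21.110 m².
Lp = Lw + 10 log₁₀(4/R) = 89.7 -7.22 = 82.5 dB.

82.5 dB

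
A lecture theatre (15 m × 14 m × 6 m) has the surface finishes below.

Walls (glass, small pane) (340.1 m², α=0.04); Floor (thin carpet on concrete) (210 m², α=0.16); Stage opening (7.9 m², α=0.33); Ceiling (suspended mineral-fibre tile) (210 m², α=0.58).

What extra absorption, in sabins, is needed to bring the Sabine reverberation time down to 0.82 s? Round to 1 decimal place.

A₁ = Σ Sᵢαᵢ = 340.1×0.04 + 210×0.16 + 7.9×0.33 + 210×0.58 = 171.611 sabins.
For T = 0.82 s, need A₂ = 0.161·V/T = 0.161·1260/0.82 = 247.390 sabins.
Additional absorption ΔA = 247.390 − 171.611 = 75.8 sabins.

75.8 sabins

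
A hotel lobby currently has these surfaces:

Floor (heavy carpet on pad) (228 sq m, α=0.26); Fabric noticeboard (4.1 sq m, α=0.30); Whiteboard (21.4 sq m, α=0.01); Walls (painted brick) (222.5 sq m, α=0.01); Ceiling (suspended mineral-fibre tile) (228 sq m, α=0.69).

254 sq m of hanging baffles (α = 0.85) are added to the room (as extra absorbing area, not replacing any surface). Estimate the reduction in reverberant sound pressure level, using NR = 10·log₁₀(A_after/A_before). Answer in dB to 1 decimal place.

Total absorption A_before = 228*0.26 + 4.1*0.30 + 21.4*0.01 + 222.5*0.01 + 228*0.69
  = 59.280 + 1.230 + 0.214 + 2.225 + 157.320 = 220.269 sq m sabins.
Added absorption = 254 × 0.85 = 215.900 sabins.
A_after = 220.269 + 215.900 = 436.169 sabins.
NR = 10·log₁₀(436.169/220.269) = 3.0 dB.

3.0 dB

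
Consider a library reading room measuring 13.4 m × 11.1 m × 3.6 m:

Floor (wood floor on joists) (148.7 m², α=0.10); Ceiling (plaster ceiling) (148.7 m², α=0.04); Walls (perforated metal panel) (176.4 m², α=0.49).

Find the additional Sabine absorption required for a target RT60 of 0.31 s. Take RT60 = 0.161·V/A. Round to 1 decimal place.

Equivalent absorption area: A₁ = 148.7·0.10 + 148.7·0.04 + 176.4·0.49 = 107.254 m².
V = 535.464 m³. Required absorption A₂ = 0.161 × 535.464 / 0.31 = 278.096 sabins.
ΔA = A₂ − A₁ = 278.096 − 107.254 = 170.8 sabins.

170.8 sabins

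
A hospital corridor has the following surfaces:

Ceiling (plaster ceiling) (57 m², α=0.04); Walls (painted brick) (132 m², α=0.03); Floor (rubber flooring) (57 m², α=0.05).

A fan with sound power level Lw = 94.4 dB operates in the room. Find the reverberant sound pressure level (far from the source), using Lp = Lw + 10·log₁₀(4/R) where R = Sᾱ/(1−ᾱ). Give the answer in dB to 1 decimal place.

90.7 dB

Σ(Sᵢαᵢ) = 57×0.04 + 132×0.03 + 57×0.05 = 9.090; total area S = 246.0 m².
ᾱ = 9.090/246.0 = 0.0370; R = Sᾱ/(1−ᾱ) = 9.090/(1−0.0370) = 9.439 m².
Lp = 94.4 + 10·log₁₀(4/9.439) = 94.4 + (-3.73) = 90.7 dB.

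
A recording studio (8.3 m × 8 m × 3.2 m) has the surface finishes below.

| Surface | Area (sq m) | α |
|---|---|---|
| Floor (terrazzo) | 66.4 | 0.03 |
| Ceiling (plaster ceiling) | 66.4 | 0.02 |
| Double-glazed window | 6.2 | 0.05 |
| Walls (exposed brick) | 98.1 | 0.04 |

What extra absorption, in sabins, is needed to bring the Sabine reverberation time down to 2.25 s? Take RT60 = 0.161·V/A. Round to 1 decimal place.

7.7 sabins

A₁ = Σ Sᵢαᵢ = 66.4·0.03 + 66.4·0.02 + 6.2·0.05 + 98.1·0.04 = 7.554 sabins.
V = 212.48 m³. Required absorption A₂ = 0.161 × 212.48 / 2.25 = 15.204 sabins.
Additional absorption ΔA = 15.204 − 7.554 = 7.7 sabins.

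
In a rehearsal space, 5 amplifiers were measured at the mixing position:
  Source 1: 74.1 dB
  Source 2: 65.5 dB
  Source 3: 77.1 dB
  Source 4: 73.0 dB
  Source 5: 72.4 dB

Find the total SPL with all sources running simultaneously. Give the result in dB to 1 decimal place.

80.7 dB

Converting to relative power and adding: 10^(74.1/10) + 10^(65.5/10) + 10^(77.1/10) + 10^(73.0/10) + 10^(72.4/10) = 1.179e+08.
Combined level = 10 log₁₀(1.179e+08) = 80.7 dB.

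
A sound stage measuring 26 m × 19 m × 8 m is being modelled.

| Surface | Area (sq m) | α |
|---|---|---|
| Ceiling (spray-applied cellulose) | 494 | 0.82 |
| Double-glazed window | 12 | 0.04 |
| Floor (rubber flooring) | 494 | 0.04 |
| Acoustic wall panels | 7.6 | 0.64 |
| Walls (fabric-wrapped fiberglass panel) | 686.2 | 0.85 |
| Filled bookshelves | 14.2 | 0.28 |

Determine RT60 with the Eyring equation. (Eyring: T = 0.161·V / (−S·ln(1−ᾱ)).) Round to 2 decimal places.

0.41 sec

S = Σ Sᵢ = 1708.0 sq m.
Absorption A = 494·0.82 + 12·0.04 + 494·0.04 + 7.6·0.64 + 686.2·0.85 + 14.2·0.28 = 1017.430 sabins.
Mean coefficient ᾱ = A/S = 0.5957.
−S·ln(1−ᾱ) = −1708.0 × ln(1 − 0.5957) = 1546.762.
V = 26 × 19 × 8 = 3952 m³.
RT60 = 0.161 × 3952 / 1546.762 = 0.41 s.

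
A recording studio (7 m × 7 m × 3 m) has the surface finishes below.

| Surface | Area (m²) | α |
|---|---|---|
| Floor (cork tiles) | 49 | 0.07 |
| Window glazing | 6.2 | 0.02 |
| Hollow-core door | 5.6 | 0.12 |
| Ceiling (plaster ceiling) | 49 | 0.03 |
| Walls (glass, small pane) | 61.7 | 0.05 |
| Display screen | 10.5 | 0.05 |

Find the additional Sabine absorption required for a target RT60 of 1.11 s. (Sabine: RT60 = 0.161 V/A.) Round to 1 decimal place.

A₁ = Σ Sᵢαᵢ = 49*0.07 + 6.2*0.02 + 5.6*0.12 + 49*0.03 + 61.7*0.05 + 10.5*0.05 = 9.306 sabins.
For T = 1.11 s, need A₂ = 0.161·V/T = 0.161·147/1.11 = 21.322 sabins.
Shortfall: 21.322 − 9.306 = 12.0 sabins.

12.0 sabins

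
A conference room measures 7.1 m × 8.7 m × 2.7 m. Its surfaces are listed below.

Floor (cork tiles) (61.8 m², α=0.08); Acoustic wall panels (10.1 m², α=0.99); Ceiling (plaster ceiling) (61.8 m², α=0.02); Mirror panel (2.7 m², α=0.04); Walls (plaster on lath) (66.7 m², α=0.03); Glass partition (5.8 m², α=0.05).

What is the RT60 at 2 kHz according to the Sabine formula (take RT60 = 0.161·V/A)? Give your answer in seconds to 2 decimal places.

Summing Sᵢαᵢ: 4.944 + 9.999 + 1.236 + 0.108 + 2.001 + 0.290 → A = 18.578 sabins.
Volume V = 7.1 × 8.7 × 2.7 = 166.779 m³.
T = 0.161 V/A = 0.161·166.779/18.578 = 1.45 s.

1.45 s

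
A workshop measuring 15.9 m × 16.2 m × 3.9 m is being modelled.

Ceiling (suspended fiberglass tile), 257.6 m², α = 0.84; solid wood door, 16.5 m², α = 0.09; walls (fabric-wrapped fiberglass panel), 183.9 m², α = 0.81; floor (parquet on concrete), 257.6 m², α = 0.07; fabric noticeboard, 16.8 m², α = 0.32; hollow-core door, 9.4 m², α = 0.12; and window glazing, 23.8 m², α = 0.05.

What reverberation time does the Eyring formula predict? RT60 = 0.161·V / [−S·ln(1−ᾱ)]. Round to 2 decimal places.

S = Σ Sᵢ = 765.6 m².
Absorption A = 257.6·0.84 + 16.5·0.09 + 183.9·0.81 + 257.6·0.07 + 16.8·0.32 + 9.4·0.12 + 23.8·0.05 = 392.554 sabins.
Mean coefficient ᾱ = A/S = 0.5127.
−S·ln(1−ᾱ) = −765.6 × ln(1 − 0.5127) = 550.371.
V = 15.9 × 16.2 × 3.9 = 1004.562 m³.
RT60 = 0.161 × 1004.562 / 550.371 = 0.29 s.

0.29 s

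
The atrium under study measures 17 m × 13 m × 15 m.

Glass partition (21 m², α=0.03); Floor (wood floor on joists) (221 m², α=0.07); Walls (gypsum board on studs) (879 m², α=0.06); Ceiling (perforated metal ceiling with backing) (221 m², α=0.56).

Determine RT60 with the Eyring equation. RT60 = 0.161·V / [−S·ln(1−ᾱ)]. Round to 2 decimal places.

Total surface area S = 21 + 221 + 879 + 221 = 1342.0 m².
Σ(Sᵢαᵢ) = 21×0.03 + 221×0.07 + 879×0.06 + 221×0.56 = 192.600.
Mean coefficient ᾱ = A/S = 0.1435.
−S·ln(1−ᾱ) = −1342.0 × ln(1 − 0.1435) = 207.877.
V = 17 × 13 × 15 = 3315 m³.
T = 0.161·V/[−S·ln(1−ᾱ)] = 0.161·3315/207.877 = 2.57 s.

2.57 sec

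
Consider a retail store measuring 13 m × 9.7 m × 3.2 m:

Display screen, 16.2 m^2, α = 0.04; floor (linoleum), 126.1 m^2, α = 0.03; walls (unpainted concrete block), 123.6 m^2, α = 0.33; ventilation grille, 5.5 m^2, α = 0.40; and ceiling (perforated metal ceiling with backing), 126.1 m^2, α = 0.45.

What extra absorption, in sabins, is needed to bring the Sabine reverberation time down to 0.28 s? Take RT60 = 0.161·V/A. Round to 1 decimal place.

Summing Sᵢαᵢ: 0.648 + 3.783 + 40.788 + 2.200 + 56.745 → A₁ = 104.164 sabins.
Target A₂ = 0.161·403.52/0.28 = 232.024 sabins (V = 403.52 m³).
Shortfall: 232.024 − 104.164 = 127.9 sabins.

127.9 sabins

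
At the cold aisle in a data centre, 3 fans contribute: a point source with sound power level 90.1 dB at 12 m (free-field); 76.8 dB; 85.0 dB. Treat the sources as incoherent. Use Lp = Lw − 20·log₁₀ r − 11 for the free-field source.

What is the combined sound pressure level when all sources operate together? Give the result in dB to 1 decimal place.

85.6 dB

Source at 12 m: Lp = 90.1 − 20·log₁₀(12) − 11 = 57.5 dB.
Σ 10^(Lᵢ/10) = 3.647e+08.
L_total = 10·log₁₀(3.647e+08) = 85.6 dB.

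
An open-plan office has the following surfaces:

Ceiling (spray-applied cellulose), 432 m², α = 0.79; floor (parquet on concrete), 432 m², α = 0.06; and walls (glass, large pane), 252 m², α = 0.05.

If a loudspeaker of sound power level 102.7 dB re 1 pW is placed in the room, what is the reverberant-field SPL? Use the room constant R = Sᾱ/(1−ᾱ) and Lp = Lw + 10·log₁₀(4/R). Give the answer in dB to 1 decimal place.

Σ(Sᵢαᵢ) = 432×0.79 + 432×0.06 + 252×0.05 = 379.800; total area S = 1116.0 m².
ᾱ = 379.800/1116.0 = 0.3403; R = Sᾱ/(1−ᾱ) = 379.800/(1−0.3403) = 575.716 m².
Lp = 102.7 + 10·log₁₀(4/575.716) = 102.7 + (-21.58) = 81.1 dB.

81.1 dB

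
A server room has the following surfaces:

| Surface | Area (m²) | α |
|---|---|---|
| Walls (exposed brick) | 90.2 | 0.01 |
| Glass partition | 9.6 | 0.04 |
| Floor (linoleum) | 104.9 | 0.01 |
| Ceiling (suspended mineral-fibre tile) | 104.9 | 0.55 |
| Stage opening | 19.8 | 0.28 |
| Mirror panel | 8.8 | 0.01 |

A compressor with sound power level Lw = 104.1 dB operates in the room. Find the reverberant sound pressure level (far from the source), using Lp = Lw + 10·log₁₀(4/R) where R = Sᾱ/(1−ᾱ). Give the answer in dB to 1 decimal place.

91.0 dB

A = 65.662 sabins; S = 338.2 m².
ᾱ = 65.662/338.2 = 0.1942; R = Sᾱ/(1−ᾱ) = 65.662/(1−0.1942) = 81.487 m².
Lp = 104.1 + 10·log₁₀(4/81.487) = 104.1 + (-13.09) = 91.0 dB.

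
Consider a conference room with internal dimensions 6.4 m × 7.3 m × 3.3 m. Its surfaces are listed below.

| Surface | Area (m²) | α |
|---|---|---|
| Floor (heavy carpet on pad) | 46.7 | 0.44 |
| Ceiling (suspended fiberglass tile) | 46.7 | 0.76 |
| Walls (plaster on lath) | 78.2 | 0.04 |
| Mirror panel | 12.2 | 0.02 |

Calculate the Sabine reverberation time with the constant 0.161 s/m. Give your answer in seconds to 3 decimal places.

0.418 sec

A = Σ Sᵢαᵢ = 46.7×0.44 + 46.7×0.76 + 78.2×0.04 + 12.2×0.02 = 59.412 sabins.
V = 6.4·7.3·3.3 = 154.176 m³.
RT60 = 0.161 · V / A = 0.161 × 154.176 / 59.412 = 0.418 s.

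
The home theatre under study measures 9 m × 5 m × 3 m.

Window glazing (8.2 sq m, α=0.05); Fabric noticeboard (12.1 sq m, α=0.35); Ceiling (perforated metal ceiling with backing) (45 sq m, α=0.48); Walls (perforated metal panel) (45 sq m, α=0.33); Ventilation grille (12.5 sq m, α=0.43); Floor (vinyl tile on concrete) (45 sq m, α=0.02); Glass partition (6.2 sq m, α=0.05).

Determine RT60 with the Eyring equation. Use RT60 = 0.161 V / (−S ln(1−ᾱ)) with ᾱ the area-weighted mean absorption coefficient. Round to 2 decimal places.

0.39 s

Total surface area S = 8.2 + 12.1 + 45 + 45 + 12.5 + 45 + 6.2 = 174.0 sq m.
Absorption A = 8.2·0.05 + 12.1·0.35 + 45·0.48 + 45·0.33 + 12.5·0.43 + 45·0.02 + 6.2·0.05 = 47.680 sabins.
Mean coefficient ᾱ = A/S = 0.2740.
−S·ln(1−ᾱ) = −174.0 × ln(1 − 0.2740) = 55.716.
V = 9 × 5 × 3 = 135 m³.
RT60 = 0.161 × 135 / 55.716 = 0.39 s.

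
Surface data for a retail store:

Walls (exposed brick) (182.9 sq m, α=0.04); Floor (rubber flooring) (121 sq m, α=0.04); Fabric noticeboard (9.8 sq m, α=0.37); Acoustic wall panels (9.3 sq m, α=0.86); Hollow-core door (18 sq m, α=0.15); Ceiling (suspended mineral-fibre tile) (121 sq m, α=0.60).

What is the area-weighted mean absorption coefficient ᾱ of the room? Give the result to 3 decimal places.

0.214

S = Σ Sᵢ = 182.9 + 121 + 9.8 + 9.3 + 18 + 121 = 462.0 sq m.
Σ(Sᵢαᵢ) = 182.9×0.04 + 121×0.04 + 9.8×0.37 + 9.3×0.86 + 18×0.15 + 121×0.60 = 99.080.
ᾱ = A/S = 0.214.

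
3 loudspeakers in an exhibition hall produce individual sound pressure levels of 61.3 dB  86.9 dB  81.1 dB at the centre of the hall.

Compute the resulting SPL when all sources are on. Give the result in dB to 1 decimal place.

Sum in the linear (power) domain: Σ 10^(Lᵢ/10) = 10^(61.3/10) + 10^(86.9/10) + 10^(81.1/10) = 6.2e+08.
Back to dB: 10·log₁₀ Σ = 87.9 dB.

87.9 dB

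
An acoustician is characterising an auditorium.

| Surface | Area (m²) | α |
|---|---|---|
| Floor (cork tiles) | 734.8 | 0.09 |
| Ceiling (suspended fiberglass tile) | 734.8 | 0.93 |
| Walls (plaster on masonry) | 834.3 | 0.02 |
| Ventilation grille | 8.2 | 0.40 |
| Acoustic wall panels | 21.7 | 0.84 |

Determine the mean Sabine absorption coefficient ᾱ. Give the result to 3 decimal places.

S = Σ Sᵢ = 734.8 + 734.8 + 834.3 + 8.2 + 21.7 = 2333.8 m².
A = 734.8*0.09 + 734.8*0.93 + 834.3*0.02 + 8.2*0.40 + 21.7*0.84 = 787.690 sabins.
ᾱ = 787.690 / 2333.8 = 0.338.

0.338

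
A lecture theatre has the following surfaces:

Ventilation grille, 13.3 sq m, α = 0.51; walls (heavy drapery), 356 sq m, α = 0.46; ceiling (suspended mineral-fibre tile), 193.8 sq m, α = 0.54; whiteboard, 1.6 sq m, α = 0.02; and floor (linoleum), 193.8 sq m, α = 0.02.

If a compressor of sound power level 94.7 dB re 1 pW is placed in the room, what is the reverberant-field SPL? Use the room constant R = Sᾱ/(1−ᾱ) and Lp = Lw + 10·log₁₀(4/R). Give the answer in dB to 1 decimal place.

74.3 dB

Σ(Sᵢαᵢ) = 13.3·0.51 + 356·0.46 + 193.8·0.54 + 1.6·0.02 + 193.8·0.02 = 279.103; total area S = 758.5 sq m.
ᾱ = 279.103/758.5 = 0.3680; R = Sᾱ/(1−ᾱ) = 279.103/(1−0.3680) = 441.619 sq m.
Lp = 94.7 + 10·log₁₀(4/441.619) = 94.7 + (-20.43) = 74.3 dB.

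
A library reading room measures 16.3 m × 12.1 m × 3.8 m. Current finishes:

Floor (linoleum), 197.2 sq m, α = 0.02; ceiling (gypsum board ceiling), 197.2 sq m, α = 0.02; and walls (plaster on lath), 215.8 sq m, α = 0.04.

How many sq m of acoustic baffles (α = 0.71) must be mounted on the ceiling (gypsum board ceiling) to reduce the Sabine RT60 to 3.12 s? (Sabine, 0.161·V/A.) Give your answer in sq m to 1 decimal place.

Equivalent absorption area: A₁ = 197.2*0.02 + 197.2*0.02 + 215.8*0.04 = 16.520 sq m.
Required A₂ = 0.161·749.474/3.12 = 38.675 sabins.
Absorption to add: 38.675 − 16.520 = 22.155 sabins.
Each sq m of panel replacing the ceiling (gypsum board ceiling) adds (0.71 − 0.02) = 0.69 sabins.
Panel area = 22.155 / 0.69 = 32.1 sq m.

32.1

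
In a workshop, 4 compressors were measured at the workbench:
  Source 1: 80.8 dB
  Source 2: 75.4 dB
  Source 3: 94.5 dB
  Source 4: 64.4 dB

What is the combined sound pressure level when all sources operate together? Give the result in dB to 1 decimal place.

Converting to relative power and adding: 10^(80.8/10) + 10^(75.4/10) + 10^(94.5/10) + 10^(64.4/10) = 2.976e+09.
Combined level = 10 log₁₀(2.976e+09) = 94.7 dB.

94.7 dB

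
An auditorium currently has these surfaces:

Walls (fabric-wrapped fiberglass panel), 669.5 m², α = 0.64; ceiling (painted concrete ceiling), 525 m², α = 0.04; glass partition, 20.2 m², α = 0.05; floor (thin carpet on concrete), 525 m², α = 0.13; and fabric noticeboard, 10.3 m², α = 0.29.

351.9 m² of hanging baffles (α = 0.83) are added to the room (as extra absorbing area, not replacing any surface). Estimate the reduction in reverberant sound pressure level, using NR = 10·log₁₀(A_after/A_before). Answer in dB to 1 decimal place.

Total absorption A_before = 669.5×0.64 + 525×0.04 + 20.2×0.05 + 525×0.13 + 10.3×0.29
  = 428.480 + 21.000 + 1.010 + 68.250 + 2.987 = 521.727 m² sabins.
Added absorption = 351.9 × 0.83 = 292.077 sabins.
A_after = 521.727 + 292.077 = 813.804 sabins.
NR = 10·log₁₀(813.804/521.727) = 1.9 dB.

1.9 dB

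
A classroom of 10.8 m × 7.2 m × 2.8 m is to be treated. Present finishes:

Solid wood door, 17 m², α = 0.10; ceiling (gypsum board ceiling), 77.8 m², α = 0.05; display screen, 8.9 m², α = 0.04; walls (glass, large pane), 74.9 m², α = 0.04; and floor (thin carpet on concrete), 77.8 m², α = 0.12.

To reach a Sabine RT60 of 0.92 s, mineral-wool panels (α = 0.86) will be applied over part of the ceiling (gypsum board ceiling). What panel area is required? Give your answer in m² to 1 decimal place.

Total absorption A₁ = 17×0.10 + 77.8×0.05 + 8.9×0.04 + 74.9×0.04 + 77.8×0.12
  = 1.700 + 3.890 + 0.356 + 2.996 + 9.336 = 18.278 m² sabins.
Required A₂ = 0.161·217.728/0.92 = 38.102 sabins.
Absorption to add: 38.102 − 18.278 = 19.824 sabins.
Net gain per m²: Δα = 0.86 − 0.05 = 0.81.
Area = ΔA/Δα = 19.824/0.81 = 24.5 m².

24.5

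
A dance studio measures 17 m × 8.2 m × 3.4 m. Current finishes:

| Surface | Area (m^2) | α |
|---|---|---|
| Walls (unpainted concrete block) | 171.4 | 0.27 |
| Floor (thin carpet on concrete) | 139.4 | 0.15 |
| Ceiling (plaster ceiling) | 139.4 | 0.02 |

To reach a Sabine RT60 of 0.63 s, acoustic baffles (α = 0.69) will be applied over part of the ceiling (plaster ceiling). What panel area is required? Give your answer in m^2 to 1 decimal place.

76.3

Summing Sᵢαᵢ: 46.278 + 20.910 + 2.788 → A₁ = 69.976 sabins.
V = 473.96 m³. Target absorption A₂ = 0.161 × 473.96 / 0.63 = 121.123 sabins.
Absorption to add: 121.123 − 69.976 = 51.147 sabins.
Net gain per m^2: Δα = 0.69 − 0.02 = 0.67.
Panel area = 51.147 / 0.67 = 76.3 m^2.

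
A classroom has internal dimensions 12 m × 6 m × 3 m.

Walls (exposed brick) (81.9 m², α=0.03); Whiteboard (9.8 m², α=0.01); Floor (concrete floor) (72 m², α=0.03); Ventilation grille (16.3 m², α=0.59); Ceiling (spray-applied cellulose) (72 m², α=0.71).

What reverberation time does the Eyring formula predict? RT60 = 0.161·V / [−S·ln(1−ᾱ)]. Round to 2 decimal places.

Total surface area S = 81.9 + 9.8 + 72 + 16.3 + 72 = 252.0 m².
Σ(Sᵢαᵢ) = 81.9×0.03 + 9.8×0.01 + 72×0.03 + 16.3×0.59 + 72×0.71 = 65.452.
Mean coefficient ᾱ = A/S = 0.2597.
−S·ln(1−ᾱ) = −252.0 × ln(1 − 0.2597) = 75.776.
V = 12 × 6 × 3 = 216 m³.
RT60 = 0.161 × 216 / 75.776 = 0.46 s.

0.46 s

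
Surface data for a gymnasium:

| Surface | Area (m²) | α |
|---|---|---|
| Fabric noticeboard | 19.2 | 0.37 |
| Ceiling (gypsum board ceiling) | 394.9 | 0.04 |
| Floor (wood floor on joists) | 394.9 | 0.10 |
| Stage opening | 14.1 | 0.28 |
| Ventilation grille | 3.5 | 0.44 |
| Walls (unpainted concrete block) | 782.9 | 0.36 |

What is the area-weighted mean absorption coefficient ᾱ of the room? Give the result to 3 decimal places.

S = Σ Sᵢ = 19.2 + 394.9 + 394.9 + 14.1 + 3.5 + 782.9 = 1609.5 m².
Weighted sum Σ Sα = 349.722.
ᾱ = 349.722 / 1609.5 = 0.217.

0.217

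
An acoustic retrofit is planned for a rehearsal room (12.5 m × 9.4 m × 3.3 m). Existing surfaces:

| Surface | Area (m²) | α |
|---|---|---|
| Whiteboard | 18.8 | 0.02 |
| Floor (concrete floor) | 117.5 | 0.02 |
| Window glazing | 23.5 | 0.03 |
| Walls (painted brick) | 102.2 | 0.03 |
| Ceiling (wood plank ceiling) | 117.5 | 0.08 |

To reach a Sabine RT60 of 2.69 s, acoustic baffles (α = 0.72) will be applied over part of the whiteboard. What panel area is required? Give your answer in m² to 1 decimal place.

10.4

Equivalent absorption area: A₁ = 18.8×0.02 + 117.5×0.02 + 23.5×0.03 + 102.2×0.03 + 117.5×0.08 = 15.897 m².
Required A₂ = 0.161·387.75/2.69 = 23.207 sabins.
ΔA needed = 23.207 − 15.897 = 7.310 sabins.
Each m² of panel replacing the whiteboard adds (0.72 − 0.02) = 0.70 sabins.
Area = ΔA/Δα = 7.310/0.70 = 10.4 m².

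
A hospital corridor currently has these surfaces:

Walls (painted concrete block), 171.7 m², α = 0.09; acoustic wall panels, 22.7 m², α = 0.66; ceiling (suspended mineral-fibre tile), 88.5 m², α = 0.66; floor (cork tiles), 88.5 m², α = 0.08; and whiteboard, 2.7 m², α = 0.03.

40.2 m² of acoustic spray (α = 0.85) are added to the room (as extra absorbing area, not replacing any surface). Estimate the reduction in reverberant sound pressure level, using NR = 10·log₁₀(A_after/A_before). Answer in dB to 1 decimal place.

1.3 dB

Total absorption A_before = 171.7×0.09 + 22.7×0.66 + 88.5×0.66 + 88.5×0.08 + 2.7×0.03
  = 15.453 + 14.982 + 58.410 + 7.080 + 0.081 = 96.006 m² sabins.
Added absorption = 40.2 × 0.85 = 34.170 sabins.
New total A_after = 130.176 sabins.
Reduction = 10 log₁₀(A_after/A_before) = 10 log₁₀(1.3559) = 1.3 dB.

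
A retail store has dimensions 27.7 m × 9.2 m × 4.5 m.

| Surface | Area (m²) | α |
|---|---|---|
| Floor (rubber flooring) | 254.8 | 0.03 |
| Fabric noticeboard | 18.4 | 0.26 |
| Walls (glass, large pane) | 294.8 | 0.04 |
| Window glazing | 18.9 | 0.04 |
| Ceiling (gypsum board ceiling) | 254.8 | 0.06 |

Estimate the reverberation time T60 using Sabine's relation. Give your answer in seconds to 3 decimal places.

A = Σ Sᵢαᵢ = 254.8*0.03 + 18.4*0.26 + 294.8*0.04 + 18.9*0.04 + 254.8*0.06 = 40.264 sabins.
V = 27.7·9.2·4.5 = 1146.78 m³.
RT60 = 0.161 · V / A = 0.161 × 1146.78 / 40.264 = 4.586 s.

4.586 s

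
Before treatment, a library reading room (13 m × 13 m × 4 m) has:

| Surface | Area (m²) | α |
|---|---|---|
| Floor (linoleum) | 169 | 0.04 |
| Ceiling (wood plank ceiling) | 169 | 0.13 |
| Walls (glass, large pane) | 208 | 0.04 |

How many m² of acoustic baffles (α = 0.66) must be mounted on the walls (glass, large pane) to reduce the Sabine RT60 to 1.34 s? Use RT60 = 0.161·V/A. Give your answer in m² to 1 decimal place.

71.2

Total absorption A₁ = 169×0.04 + 169×0.13 + 208×0.04
  = 6.760 + 21.970 + 8.320 = 37.050 m² sabins.
Required A₂ = 0.161·676/1.34 = 81.221 sabins.
ΔA needed = 81.221 − 37.050 = 44.171 sabins.
Net gain per m²: Δα = 0.66 − 0.04 = 0.62.
Area = ΔA/Δα = 44.171/0.62 = 71.2 m².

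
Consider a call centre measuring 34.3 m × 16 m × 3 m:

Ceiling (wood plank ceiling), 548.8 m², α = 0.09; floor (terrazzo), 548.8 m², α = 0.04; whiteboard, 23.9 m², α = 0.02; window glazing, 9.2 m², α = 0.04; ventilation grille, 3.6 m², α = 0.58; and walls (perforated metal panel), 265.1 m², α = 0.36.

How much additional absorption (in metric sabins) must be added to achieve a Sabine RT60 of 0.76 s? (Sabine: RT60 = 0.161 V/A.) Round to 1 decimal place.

Total absorption A₁ = 548.8·0.09 + 548.8·0.04 + 23.9·0.02 + 9.2·0.04 + 3.6·0.58 + 265.1·0.36
  = 49.392 + 21.952 + 0.478 + 0.368 + 2.088 + 95.436 = 169.714 m² sabins.
V = 1646.4 m³. Required absorption A₂ = 0.161 × 1646.4 / 0.76 = 348.777 sabins.
Additional absorption ΔA = 348.777 − 169.714 = 179.1 sabins.

179.1 sabins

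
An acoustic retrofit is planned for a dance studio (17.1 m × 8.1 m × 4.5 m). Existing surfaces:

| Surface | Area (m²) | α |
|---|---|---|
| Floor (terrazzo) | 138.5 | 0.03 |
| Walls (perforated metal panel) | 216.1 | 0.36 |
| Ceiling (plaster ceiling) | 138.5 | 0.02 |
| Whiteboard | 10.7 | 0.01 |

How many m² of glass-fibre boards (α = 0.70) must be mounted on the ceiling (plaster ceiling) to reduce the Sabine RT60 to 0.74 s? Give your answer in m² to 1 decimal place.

74.7

A₁ = Σ Sᵢαᵢ = 138.5×0.03 + 216.1×0.36 + 138.5×0.02 + 10.7×0.01 = 84.828 sabins.
V = 623.295 m³. Target absorption A₂ = 0.161 × 623.295 / 0.74 = 135.609 sabins.
ΔA needed = 135.609 − 84.828 = 50.781 sabins.
Net gain per m²: Δα = 0.70 − 0.02 = 0.68.
Area = ΔA/Δα = 50.781/0.68 = 74.7 m².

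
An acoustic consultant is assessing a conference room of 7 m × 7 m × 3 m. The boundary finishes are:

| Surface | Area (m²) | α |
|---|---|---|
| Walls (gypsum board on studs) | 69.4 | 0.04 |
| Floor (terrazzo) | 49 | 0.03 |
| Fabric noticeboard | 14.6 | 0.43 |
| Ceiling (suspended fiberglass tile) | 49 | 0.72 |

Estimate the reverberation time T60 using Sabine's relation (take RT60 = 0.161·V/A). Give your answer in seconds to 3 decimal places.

0.517 s

Equivalent absorption area: A = 69.4*0.04 + 49*0.03 + 14.6*0.43 + 49*0.72 = 45.804 m².
Volume V = 7 × 7 × 3 = 147 m³.
Sabine: RT60 = 0.161 × 147 / 45.804 = 0.517 s.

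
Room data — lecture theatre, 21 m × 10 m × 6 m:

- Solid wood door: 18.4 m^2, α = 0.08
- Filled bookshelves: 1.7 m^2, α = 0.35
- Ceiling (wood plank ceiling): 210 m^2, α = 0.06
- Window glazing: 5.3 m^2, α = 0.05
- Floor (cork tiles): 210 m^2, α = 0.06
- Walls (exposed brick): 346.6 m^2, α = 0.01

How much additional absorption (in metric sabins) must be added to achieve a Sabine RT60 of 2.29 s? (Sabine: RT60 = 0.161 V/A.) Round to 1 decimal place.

Equivalent absorption area: A₁ = 18.4*0.08 + 1.7*0.35 + 210*0.06 + 5.3*0.05 + 210*0.06 + 346.6*0.01 = 30.998 m^2.
V = 1260 m³. Required absorption A₂ = 0.161 × 1260 / 2.29 = 88.585 sabins.
Shortfall: 88.585 − 30.998 = 57.6 sabins.

57.6 sabins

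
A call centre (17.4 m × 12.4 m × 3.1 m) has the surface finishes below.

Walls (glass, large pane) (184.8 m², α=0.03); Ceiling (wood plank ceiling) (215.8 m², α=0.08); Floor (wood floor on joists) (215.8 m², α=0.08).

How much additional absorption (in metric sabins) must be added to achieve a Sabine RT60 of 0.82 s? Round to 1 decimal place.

91.3 sabins

Equivalent absorption area: A₁ = 184.8*0.03 + 215.8*0.08 + 215.8*0.08 = 40.072 m².
V = 668.856 m³. Required absorption A₂ = 0.161 × 668.856 / 0.82 = 131.324 sabins.
Shortfall: 131.324 − 40.072 = 91.3 sabins.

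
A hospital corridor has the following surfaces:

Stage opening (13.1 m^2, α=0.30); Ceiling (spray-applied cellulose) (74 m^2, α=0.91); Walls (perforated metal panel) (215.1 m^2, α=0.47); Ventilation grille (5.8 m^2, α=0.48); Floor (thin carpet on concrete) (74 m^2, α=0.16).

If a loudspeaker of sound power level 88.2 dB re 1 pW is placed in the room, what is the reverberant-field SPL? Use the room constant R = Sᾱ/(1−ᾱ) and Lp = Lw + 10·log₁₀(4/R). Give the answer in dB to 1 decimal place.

68.6 dB

A = 186.991 sabins; S = 382.0 m^2.
ᾱ = 0.4895, so room constant R = A/(1−ᾱ) = 366.290 m^2.
Lp = Lw + 10 log₁₀(4/R) = 88.2 -19.62 = 68.6 dB.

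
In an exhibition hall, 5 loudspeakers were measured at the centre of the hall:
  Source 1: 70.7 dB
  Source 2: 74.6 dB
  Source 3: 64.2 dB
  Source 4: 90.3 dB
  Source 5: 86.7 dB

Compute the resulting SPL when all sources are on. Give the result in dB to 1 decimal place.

92.0 dB

Σ 10^(Lᵢ/10) = 1.582e+09.
L_total = 10·log₁₀(1.582e+09) = 92.0 dB.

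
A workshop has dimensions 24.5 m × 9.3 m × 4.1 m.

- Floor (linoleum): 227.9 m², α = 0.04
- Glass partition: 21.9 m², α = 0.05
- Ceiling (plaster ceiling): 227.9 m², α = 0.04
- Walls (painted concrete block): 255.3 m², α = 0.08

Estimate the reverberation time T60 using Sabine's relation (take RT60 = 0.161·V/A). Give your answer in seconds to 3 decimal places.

Total absorption A = 227.9*0.04 + 21.9*0.05 + 227.9*0.04 + 255.3*0.08
  = 9.116 + 1.095 + 9.116 + 20.424 = 39.751 m² sabins.
Room volume: 934.185 m³.
RT60 = 0.161 · V / A = 0.161 × 934.185 / 39.751 = 3.784 s.

3.784 seconds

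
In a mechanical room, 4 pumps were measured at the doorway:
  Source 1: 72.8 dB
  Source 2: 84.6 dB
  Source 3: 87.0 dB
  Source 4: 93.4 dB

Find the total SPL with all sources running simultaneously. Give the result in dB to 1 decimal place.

94.8 dB

Sum in the linear (power) domain: Σ 10^(Lᵢ/10) = 10^(72.8/10) + 10^(84.6/10) + 10^(87.0/10) + 10^(93.4/10) = 2.996e+09.
Back to dB: 10·log₁₀ Σ = 94.8 dB.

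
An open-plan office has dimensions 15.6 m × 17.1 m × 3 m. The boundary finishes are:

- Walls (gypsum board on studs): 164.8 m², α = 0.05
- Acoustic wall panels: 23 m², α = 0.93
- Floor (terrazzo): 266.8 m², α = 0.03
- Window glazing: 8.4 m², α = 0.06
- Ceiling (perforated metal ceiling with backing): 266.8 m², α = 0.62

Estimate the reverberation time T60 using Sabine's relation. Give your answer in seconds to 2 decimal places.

0.63 sec

Summing Sᵢαᵢ: 8.240 + 21.390 + 8.004 + 0.504 + 165.416 → A = 203.554 sabins.
Volume V = 15.6 × 17.1 × 3 = 800.28 m³.
Sabine: RT60 = 0.161 × 800.28 / 203.554 = 0.63 s.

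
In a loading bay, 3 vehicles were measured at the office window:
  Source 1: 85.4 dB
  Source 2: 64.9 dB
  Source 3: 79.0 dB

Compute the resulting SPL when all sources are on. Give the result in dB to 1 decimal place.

Converting to relative power and adding: 10^(85.4/10) + 10^(64.9/10) + 10^(79.0/10) = 4.293e+08.
Combined level = 10 log₁₀(4.293e+08) = 86.3 dB.

86.3 dB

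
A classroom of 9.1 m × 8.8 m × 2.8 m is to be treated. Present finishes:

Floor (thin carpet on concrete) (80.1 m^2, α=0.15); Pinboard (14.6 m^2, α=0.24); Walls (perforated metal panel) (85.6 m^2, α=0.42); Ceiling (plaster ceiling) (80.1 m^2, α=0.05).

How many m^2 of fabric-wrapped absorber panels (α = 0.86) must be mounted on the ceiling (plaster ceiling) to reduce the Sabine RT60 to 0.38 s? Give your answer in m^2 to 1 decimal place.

48.8

Equivalent absorption area: A₁ = 80.1×0.15 + 14.6×0.24 + 85.6×0.42 + 80.1×0.05 = 55.476 m^2.
V = 224.224 m³. Target absorption A₂ = 0.161 × 224.224 / 0.38 = 95.000 sabins.
ΔA needed = 95.000 − 55.476 = 39.524 sabins.
Net gain per m^2: Δα = 0.86 − 0.05 = 0.81.
Area = ΔA/Δα = 39.524/0.81 = 48.8 m^2.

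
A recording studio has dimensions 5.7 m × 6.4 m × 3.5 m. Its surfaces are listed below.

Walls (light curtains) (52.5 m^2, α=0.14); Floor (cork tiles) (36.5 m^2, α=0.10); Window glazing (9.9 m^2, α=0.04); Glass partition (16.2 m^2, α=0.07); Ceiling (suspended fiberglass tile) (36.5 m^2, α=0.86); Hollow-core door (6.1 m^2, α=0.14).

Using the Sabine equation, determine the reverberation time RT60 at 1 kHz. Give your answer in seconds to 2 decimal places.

Equivalent absorption area: A = 52.5×0.14 + 36.5×0.10 + 9.9×0.04 + 16.2×0.07 + 36.5×0.86 + 6.1×0.14 = 44.774 m^2.
V = 5.7·6.4·3.5 = 127.68 m³.
Sabine: RT60 = 0.161 × 127.68 / 44.774 = 0.46 s.

0.46 s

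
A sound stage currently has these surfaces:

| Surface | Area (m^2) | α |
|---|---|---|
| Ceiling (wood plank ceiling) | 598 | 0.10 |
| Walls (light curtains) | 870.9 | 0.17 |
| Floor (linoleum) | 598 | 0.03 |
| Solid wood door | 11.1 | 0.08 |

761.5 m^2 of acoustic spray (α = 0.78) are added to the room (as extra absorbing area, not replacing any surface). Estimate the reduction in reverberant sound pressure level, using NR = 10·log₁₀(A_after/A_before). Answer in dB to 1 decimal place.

5.6 dB

Total absorption A_before = 598·0.10 + 870.9·0.17 + 598·0.03 + 11.1·0.08
  = 59.800 + 148.053 + 17.940 + 0.888 = 226.681 m^2 sabins.
Added absorption = 761.5 × 0.78 = 593.970 sabins.
A_after = 226.681 + 593.970 = 820.651 sabins.
NR = 10·log₁₀(820.651/226.681) = 5.6 dB.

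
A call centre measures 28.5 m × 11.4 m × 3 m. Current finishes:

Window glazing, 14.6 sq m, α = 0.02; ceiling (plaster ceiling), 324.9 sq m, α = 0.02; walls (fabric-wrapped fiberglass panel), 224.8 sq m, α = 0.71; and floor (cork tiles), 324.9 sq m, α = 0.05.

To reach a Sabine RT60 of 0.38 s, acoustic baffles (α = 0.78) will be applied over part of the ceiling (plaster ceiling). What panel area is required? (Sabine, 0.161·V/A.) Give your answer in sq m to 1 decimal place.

Total absorption A₁ = 14.6×0.02 + 324.9×0.02 + 224.8×0.71 + 324.9×0.05
  = 0.292 + 6.498 + 159.608 + 16.245 = 182.643 sq m sabins.
Required A₂ = 0.161·974.7/0.38 = 412.965 sabins.
Absorption to add: 412.965 − 182.643 = 230.322 sabins.
Net gain per sq m: Δα = 0.78 − 0.02 = 0.76.
Area = ΔA/Δα = 230.322/0.76 = 303.1 sq m.

303.1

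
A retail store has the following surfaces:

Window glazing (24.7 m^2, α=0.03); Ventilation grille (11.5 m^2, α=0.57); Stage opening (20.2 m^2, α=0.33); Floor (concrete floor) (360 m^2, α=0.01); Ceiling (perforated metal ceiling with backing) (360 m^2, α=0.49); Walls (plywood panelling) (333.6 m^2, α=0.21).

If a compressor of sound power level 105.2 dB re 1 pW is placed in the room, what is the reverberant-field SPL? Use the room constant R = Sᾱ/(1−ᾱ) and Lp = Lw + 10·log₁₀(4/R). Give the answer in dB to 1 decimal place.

85.8 dB

Σ(Sᵢαᵢ) = 24.7·0.03 + 11.5·0.57 + 20.2·0.33 + 360·0.01 + 360·0.49 + 333.6·0.21 = 264.018; total area S = 1110.0 m^2.
ᾱ = 0.2379, so room constant R = A/(1−ᾱ) = 346.435 m^2.
Lp = 105.2 + 10·log₁₀(4/346.435) = 105.2 + (-19.38) = 85.8 dB.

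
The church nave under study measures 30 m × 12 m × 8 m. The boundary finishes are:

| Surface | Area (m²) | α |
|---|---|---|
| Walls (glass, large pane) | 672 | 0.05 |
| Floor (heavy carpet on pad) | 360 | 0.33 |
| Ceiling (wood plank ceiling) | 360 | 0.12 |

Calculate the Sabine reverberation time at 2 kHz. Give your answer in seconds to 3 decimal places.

2.371 s

Equivalent absorption area: A = 672×0.05 + 360×0.33 + 360×0.12 = 195.600 m².
Room volume: 2880 m³.
RT60 = 0.161 · V / A = 0.161 × 2880 / 195.600 = 2.371 s.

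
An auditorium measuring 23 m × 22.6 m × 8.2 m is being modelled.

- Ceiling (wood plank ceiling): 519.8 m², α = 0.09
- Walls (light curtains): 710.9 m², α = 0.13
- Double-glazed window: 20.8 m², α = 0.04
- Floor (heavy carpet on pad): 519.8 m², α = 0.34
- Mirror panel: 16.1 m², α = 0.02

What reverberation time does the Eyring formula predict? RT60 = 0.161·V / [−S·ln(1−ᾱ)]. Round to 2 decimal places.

1.97 s

Total surface area S = 519.8 + 710.9 + 20.8 + 519.8 + 16.1 = 1787.4 m².
Absorption A = 519.8×0.09 + 710.9×0.13 + 20.8×0.04 + 519.8×0.34 + 16.1×0.02 = 317.085 sabins.
ᾱ = 317.085 / 1787.4 = 0.1774.
−S·ln(1−ᾱ) = −1787.4 × ln(1 − 0.1774) = 349.053.
V = 23 × 22.6 × 8.2 = 4262.36 m³.
RT60 = 0.161 × 4262.36 / 349.053 = 1.97 s.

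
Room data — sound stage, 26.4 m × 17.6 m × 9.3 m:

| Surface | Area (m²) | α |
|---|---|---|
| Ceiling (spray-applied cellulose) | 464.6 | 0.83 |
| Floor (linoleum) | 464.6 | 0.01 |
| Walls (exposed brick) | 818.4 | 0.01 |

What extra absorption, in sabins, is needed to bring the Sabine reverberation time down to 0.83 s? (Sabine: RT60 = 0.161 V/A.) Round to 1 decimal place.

Summing Sᵢαᵢ: 385.618 + 4.646 + 8.184 → A₁ = 398.448 sabins.
For T = 0.83 s, need A₂ = 0.161·V/T = 0.161·4321.152/0.83 = 838.199 sabins.
Additional absorption ΔA = 838.199 − 398.448 = 439.8 sabins.

439.8 sabins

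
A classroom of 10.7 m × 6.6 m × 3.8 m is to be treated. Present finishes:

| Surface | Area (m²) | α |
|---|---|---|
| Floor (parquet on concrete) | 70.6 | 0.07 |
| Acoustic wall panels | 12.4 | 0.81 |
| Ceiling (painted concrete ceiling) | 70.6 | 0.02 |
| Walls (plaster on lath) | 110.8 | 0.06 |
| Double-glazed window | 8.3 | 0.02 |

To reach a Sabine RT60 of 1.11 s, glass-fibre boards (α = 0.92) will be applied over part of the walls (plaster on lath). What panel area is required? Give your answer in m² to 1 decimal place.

18.3

A₁ = Σ Sᵢαᵢ = 70.6*0.07 + 12.4*0.81 + 70.6*0.02 + 110.8*0.06 + 8.3*0.02 = 23.212 sabins.
V = 268.356 m³. Target absorption A₂ = 0.161 × 268.356 / 1.11 = 38.924 sabins.
ΔA needed = 38.924 − 23.212 = 15.712 sabins.
Net gain per m²: Δα = 0.92 − 0.06 = 0.86.
Panel area = 15.712 / 0.86 = 18.3 m².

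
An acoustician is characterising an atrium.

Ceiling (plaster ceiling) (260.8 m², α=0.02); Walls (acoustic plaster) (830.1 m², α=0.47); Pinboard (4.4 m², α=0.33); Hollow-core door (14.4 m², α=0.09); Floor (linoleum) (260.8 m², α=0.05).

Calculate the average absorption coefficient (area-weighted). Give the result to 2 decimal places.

Total surface area S = 1370.5 m².
Σ(Sᵢαᵢ) = 260.8×0.02 + 830.1×0.47 + 4.4×0.33 + 14.4×0.09 + 260.8×0.05 = 411.151.
ᾱ = A/S = 0.30.

0.30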